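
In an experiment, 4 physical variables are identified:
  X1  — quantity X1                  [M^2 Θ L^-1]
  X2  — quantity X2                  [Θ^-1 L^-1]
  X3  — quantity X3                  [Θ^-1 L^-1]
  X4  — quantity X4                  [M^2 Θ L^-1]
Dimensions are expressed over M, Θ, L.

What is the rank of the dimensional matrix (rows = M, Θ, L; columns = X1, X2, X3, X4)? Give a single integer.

Exponent matrix [M,Θ,L] × [X1,X2,X3,X4]:
  M: [ 2  0  0  2]
  Θ: [ 1 -1 -1  1]
  L: [-1 -1 -1 -1]
Row reduction gives pivot columns X1,X2; rank = 2

2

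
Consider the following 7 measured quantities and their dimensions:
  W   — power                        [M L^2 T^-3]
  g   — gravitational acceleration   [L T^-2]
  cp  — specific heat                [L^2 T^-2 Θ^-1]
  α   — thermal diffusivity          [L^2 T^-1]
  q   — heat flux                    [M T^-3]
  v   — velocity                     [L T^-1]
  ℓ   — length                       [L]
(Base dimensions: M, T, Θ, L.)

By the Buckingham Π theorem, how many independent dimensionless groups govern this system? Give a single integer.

Write exponents as rows M,T,Θ,L / cols W,g,cp,α,q,v,ℓ:
  M: [ 1  0  0  0  1  0  0]
  T: [-3 -2 -2 -1 -3 -1  0]
  Θ: [ 0  0 -1  0  0  0  0]
  L: [ 2  1  2  2  0  1  1]
RREF → pivots at {W,g,cp,α} ⇒ r = 4
n=7, r=4 ⇒ 3 dimensionless groups

3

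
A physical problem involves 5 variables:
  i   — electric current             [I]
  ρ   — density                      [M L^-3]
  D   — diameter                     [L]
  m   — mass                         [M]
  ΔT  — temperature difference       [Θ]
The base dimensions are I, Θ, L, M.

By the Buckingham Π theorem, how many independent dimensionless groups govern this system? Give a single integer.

Dimensional matrix (I×Θ×L×M by i×ρ×D×m×ΔT):
  I: [ 1  0  0  0  0]
  Θ: [ 0  0  0  0  1]
  L: [ 0 -3  1  0  0]
  M: [ 0  1  0  1  0]
RREF → pivots at {i,ρ,D,ΔT} ⇒ r = 4
Π count = n − r = 5 − 4 = 1

1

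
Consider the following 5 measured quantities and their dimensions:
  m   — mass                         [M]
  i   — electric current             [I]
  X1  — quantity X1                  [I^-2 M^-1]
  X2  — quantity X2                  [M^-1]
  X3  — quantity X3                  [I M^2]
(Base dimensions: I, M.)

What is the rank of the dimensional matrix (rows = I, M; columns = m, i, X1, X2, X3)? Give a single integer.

Dimensional matrix (I×M by m×i×X1×X2×X3):
  I: [ 0  1 -2  0  1]
  M: [ 1  0 -1 -1  2]
Echelon form has 2 nonzero rows (pivots: m,i)

2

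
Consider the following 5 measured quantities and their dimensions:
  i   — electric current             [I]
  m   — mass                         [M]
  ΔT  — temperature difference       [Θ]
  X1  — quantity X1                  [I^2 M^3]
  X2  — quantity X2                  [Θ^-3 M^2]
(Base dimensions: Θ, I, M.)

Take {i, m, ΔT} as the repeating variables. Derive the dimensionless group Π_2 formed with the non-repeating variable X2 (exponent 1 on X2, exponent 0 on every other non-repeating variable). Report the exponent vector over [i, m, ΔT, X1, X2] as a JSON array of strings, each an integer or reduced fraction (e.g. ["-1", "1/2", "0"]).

["0", "-2", "3", "0", "1"]

Exponent matrix [Θ,I,M] × [i,m,ΔT,X1,X2]:
  Θ: [ 0  0  1  0 -3]
  I: [ 1  0  0  2  0]
  M: [ 0  1  0  3  2]
Echelon form has 3 nonzero rows (pivots: i,m,ΔT)
Repeat: i,m,ΔT; free: X1,X2
RREF:
  r0: [   1    0    0    2    0]
  r1: [   0    1    0    3    2]
  r2: [   0    0    1    0   -3]
Fix exponent of X2 at 1, X1 at 0; solve each RREF row for its pivot's exponent:
  r0: exp(i) + (0)·1 = 0 ⇒ exp(i) = 0
  r1: exp(m) + (2)·1 = 0 ⇒ exp(m) = -2
  r2: exp(ΔT) + (-3)·1 = 0 ⇒ exp(ΔT) = 3
Π_2 = m^-2 · ΔT^3 · X2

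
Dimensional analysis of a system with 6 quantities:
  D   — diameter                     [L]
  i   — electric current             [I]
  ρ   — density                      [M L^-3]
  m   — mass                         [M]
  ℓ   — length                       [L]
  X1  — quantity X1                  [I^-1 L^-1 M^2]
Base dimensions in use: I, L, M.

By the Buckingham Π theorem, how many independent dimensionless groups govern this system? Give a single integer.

3

Write exponents as rows I,L,M / cols D,i,ρ,m,ℓ,X1:
  I: [ 0  1  0  0  0 -1]
  L: [ 1  0 -3  0  1 -1]
  M: [ 0  0  1  1  0  2]
Row reduction gives pivot columns D,i,ρ; rank = 3
6 vars − rank 3 = 3 Π groups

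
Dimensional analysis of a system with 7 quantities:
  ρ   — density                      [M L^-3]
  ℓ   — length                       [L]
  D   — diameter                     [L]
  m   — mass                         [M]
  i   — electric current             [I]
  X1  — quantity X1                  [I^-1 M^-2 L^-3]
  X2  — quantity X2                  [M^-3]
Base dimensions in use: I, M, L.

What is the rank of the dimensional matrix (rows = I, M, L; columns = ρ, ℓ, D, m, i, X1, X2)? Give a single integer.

Exponent matrix [I,M,L] × [ρ,ℓ,D,m,i,X1,X2]:
  I: [ 0  0  0  0  1 -1  0]
  M: [ 1  0  0  1  0 -2 -3]
  L: [-3  1  1  0  0 -3  0]
Row reduction gives pivot columns ρ,ℓ,i; rank = 3

3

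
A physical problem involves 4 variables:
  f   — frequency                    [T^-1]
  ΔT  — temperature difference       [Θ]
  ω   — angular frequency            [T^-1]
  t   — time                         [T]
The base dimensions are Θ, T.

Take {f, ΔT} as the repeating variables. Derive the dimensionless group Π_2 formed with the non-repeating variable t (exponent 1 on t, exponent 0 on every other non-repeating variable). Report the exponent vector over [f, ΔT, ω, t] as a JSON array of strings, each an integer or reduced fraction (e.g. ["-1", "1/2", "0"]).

Dimensional matrix (Θ×T by f×ΔT×ω×t):
  Θ: [ 0  1  0  0]
  T: [-1  0 -1  1]
Echelon form has 2 nonzero rows (pivots: f,ΔT)
Repeat: f,ΔT; free: ω,t
RREF:
  r0: [   1    0    1   -1]
  r1: [   0    1    0    0]
Fix exponent of t at 1, ω at 0; solve each RREF row for its pivot's exponent:
  r0: exp(f) + (-1)·1 = 0 ⇒ exp(f) = 1
  r1: exp(ΔT) + (0)·1 = 0 ⇒ exp(ΔT) = 0
Π_2 = f · t

["1", "0", "0", "1"]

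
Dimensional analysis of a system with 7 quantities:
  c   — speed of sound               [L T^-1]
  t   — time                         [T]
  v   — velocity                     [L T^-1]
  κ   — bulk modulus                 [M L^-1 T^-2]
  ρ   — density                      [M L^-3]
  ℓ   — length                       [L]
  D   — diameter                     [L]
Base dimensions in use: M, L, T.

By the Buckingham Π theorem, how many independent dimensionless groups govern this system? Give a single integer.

4

Dimensional matrix (M×L×T by c×t×v×κ×ρ×ℓ×D):
  M: [ 0  0  0  1  1  0  0]
  L: [ 1  0  1 -1 -3  1  1]
  T: [-1  1 -1 -2  0  0  0]
Row reduction gives pivot columns c,t,κ; rank = 3
n=7, r=3 ⇒ 4 dimensionless groups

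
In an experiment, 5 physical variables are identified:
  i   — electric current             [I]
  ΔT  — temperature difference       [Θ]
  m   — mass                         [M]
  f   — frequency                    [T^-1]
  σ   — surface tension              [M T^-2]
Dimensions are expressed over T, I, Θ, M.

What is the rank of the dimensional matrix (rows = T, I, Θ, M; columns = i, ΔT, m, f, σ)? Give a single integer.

Dimensional matrix (T×I×Θ×M by i×ΔT×m×f×σ):
  T: [ 0  0  0 -1 -2]
  I: [ 1  0  0  0  0]
  Θ: [ 0  1  0  0  0]
  M: [ 0  0  1  0  1]
Echelon form has 4 nonzero rows (pivots: i,ΔT,m,f)

4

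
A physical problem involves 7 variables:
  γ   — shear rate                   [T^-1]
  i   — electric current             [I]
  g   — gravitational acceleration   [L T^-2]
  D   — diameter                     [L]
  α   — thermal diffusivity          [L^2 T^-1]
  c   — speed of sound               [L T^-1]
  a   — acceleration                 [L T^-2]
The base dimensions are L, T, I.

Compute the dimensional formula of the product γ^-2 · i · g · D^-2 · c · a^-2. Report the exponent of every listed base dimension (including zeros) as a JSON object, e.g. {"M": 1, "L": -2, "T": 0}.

Exponent matrix [L,T,I] × [γ,i,g,D,α,c,a]:
  L: [ 0  0  1  1  2  1  1]
  T: [-1  0 -2  0 -1 -1 -2]
  I: [ 0  1  0  0  0  0  0]
  [L]: (-2)·0+(1)·0+(1)·1+(-2)·1+(1)·1+(-2)·1 = -2
  [T]: (-2)·-1+(1)·0+(1)·-2+(-2)·0+(1)·-1+(-2)·-2 = 3
  [I]: (-2)·0+(1)·1+(1)·0+(-2)·0+(1)·0+(-2)·0 = 1
⇒ L^-2 T^3 I

{"L": -2, "T": 3, "I": 1}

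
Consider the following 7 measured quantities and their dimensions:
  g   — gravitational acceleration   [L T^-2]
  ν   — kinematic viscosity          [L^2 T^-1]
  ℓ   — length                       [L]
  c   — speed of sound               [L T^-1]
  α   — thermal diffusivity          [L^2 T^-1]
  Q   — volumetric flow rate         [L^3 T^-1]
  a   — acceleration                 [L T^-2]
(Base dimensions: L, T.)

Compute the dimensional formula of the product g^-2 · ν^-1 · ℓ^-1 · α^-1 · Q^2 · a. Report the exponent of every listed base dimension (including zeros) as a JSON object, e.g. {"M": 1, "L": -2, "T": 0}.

Write exponents as rows L,T / cols g,ν,ℓ,c,α,Q,a:
  L: [ 1  2  1  1  2  3  1]
  T: [-2 -1  0 -1 -1 -1 -2]
  [L]: (-2)·1+(-1)·2+(-1)·1+(-1)·2+(2)·3+(1)·1 = 0
  [T]: (-2)·-2+(-1)·-1+(-1)·0+(-1)·-1+(2)·-1+(1)·-2 = 2
⇒ T^2

{"L": 0, "T": 2}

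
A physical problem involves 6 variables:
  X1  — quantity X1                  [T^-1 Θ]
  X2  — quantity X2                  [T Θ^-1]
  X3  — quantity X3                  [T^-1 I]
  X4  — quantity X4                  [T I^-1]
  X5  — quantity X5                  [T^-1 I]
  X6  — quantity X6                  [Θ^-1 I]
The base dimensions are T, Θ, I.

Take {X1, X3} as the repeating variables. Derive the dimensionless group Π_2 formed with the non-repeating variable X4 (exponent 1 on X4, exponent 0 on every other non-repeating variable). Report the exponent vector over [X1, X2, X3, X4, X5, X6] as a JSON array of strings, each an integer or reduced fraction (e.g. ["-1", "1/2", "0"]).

["0", "0", "1", "1", "0", "0"]

Write exponents as rows T,Θ,I / cols X1,X2,X3,X4,X5,X6:
  T: [-1  1 -1  1 -1  0]
  Θ: [ 1 -1  0  0  0 -1]
  I: [ 0  0  1 -1  1  1]
RREF → pivots at {X1,X3} ⇒ r = 2
Pivot set = {X1,X3}, free = {X2,X4,X5,X6}
RREF:
  r0: [   1   -1    0    0    0   -1]
  r1: [   0    0    1   -1    1    1]
  r2: [   0    0    0    0    0    0]
Fix exponent of X4 at 1, X2 at 0, X5 at 0, X6 at 0; solve each RREF row for its pivot's exponent:
  r0: exp(X1) + (0)·1 = 0 ⇒ exp(X1) = 0
  r1: exp(X3) + (-1)·1 = 0 ⇒ exp(X3) = 1
Π_2 = X3 · X4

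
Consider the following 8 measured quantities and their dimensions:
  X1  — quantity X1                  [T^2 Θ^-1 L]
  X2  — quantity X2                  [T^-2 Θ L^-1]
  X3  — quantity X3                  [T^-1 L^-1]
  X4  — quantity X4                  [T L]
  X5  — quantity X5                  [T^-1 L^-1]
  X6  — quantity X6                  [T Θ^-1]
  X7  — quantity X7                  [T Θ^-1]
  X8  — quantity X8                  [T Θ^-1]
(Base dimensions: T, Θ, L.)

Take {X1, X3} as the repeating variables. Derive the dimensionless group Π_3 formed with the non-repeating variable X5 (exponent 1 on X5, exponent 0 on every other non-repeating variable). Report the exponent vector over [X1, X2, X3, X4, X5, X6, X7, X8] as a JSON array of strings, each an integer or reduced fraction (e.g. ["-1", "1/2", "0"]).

Write exponents as rows T,Θ,L / cols X1,X2,X3,X4,X5,X6,X7,X8:
  T: [ 2 -2 -1  1 -1  1  1  1]
  Θ: [-1  1  0  0  0 -1 -1 -1]
  L: [ 1 -1 -1  1 -1  0  0  0]
RREF → pivots at {X1,X3} ⇒ r = 2
Repeat: X1,X3; free: X2,X4,X5,X6,X7,X8
RREF:
  r0: [   1   -1    0    0    0    1    1    1]
  r1: [   0    0    1   -1    1    1    1    1]
  r2: [   0    0    0    0    0    0    0    0]
Fix exponent of X5 at 1, X2 at 0, X4 at 0, X6 at 0, X7 at 0, X8 at 0; solve each RREF row for its pivot's exponent:
  r0: exp(X1) + (0)·1 = 0 ⇒ exp(X1) = 0
  r1: exp(X3) + (1)·1 = 0 ⇒ exp(X3) = -1
Π_3 = X3^-1 · X5

["0", "0", "-1", "0", "1", "0", "0", "0"]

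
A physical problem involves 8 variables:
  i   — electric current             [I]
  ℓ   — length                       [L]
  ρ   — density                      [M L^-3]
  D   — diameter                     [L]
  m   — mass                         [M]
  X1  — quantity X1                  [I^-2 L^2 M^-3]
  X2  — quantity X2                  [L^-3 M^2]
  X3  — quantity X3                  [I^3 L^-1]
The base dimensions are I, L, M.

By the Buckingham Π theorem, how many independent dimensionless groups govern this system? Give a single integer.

5

Dimensional matrix (I×L×M by i×ℓ×ρ×D×m×X1×X2×X3):
  I: [ 1  0  0  0  0 -2  0  3]
  L: [ 0  1 -3  1  0  2 -3 -1]
  M: [ 0  0  1  0  1 -3  2  0]
RREF → pivots at {i,ℓ,ρ} ⇒ r = 3
n=8, r=3 ⇒ 5 dimensionless groups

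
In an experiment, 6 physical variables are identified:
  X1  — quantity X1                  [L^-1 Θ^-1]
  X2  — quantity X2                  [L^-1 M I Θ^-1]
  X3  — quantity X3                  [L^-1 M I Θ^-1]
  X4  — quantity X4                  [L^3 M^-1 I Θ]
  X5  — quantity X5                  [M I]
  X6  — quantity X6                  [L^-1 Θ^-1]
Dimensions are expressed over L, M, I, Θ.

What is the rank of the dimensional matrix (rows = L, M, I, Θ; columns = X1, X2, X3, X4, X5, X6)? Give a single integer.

3

Exponent matrix [L,M,I,Θ] × [X1,X2,X3,X4,X5,X6]:
  L: [-1 -1 -1  3  0 -1]
  M: [ 0  1  1 -1  1  0]
  I: [ 0  1  1  1  1  0]
  Θ: [-1 -1 -1  1  0 -1]
Row reduction gives pivot columns X1,X2,X4; rank = 3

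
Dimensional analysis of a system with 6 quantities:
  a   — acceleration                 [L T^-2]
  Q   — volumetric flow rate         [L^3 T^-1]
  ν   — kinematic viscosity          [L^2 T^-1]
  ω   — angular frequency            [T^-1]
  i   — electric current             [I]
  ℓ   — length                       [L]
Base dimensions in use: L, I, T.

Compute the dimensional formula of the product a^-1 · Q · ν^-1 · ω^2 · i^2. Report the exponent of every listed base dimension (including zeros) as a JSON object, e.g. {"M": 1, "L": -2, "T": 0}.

{"L": 0, "I": 2, "T": 0}

Write exponents as rows L,I,T / cols a,Q,ν,ω,i,ℓ:
  L: [ 1  3  2  0  0  1]
  I: [ 0  0  0  0  1  0]
  T: [-2 -1 -1 -1  0  0]
  [L]: (-1)·1+(1)·3+(-1)·2+(2)·0+(2)·0 = 0
  [I]: (-1)·0+(1)·0+(-1)·0+(2)·0+(2)·1 = 2
  [T]: (-1)·-2+(1)·-1+(-1)·-1+(2)·-1+(2)·0 = 0
⇒ I^2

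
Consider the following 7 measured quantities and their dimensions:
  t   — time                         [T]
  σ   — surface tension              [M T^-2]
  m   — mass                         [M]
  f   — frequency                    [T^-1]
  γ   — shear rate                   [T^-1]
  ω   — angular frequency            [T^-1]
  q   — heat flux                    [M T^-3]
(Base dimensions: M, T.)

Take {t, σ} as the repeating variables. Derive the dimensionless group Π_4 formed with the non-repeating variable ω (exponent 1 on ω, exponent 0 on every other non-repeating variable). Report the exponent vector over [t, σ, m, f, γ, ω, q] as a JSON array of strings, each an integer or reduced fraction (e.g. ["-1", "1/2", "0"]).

["1", "0", "0", "0", "0", "1", "0"]

Exponent matrix [M,T] × [t,σ,m,f,γ,ω,q]:
  M: [ 0  1  1  0  0  0  1]
  T: [ 1 -2  0 -1 -1 -1 -3]
Echelon form has 2 nonzero rows (pivots: t,σ)
Pivot set = {t,σ}, free = {m,f,γ,ω,q}
RREF:
  r0: [   1    0    2   -1   -1   -1   -1]
  r1: [   0    1    1    0    0    0    1]
Fix exponent of ω at 1, m at 0, f at 0, γ at 0, q at 0; solve each RREF row for its pivot's exponent:
  r0: exp(t) + (-1)·1 = 0 ⇒ exp(t) = 1
  r1: exp(σ) + (0)·1 = 0 ⇒ exp(σ) = 0
Π_4 = t · ω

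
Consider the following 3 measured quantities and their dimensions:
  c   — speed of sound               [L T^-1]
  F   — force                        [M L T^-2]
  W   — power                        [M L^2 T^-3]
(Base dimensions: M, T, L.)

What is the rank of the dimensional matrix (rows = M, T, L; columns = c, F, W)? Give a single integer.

2

Exponent matrix [M,T,L] × [c,F,W]:
  M: [ 0  1  1]
  T: [-1 -2 -3]
  L: [ 1  1  2]
Echelon form has 2 nonzero rows (pivots: c,F)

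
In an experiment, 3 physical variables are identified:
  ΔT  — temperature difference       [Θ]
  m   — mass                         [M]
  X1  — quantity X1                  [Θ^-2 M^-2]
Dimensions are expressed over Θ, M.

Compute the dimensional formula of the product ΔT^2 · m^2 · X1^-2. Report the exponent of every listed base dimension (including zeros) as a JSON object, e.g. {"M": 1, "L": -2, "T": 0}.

{"Θ": 6, "M": 6}

Write exponents as rows Θ,M / cols ΔT,m,X1:
  Θ: [ 1  0 -2]
  M: [ 0  1 -2]
  [Θ]: (2)·1+(2)·0+(-2)·-2 = 6
  [M]: (2)·0+(2)·1+(-2)·-2 = 6
⇒ Θ^6 M^6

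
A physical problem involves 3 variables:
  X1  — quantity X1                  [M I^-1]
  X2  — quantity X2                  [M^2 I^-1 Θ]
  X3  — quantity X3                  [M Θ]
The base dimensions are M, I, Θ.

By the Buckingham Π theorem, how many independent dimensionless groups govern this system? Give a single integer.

Write exponents as rows M,I,Θ / cols X1,X2,X3:
  M: [ 1  2  1]
  I: [-1 -1  0]
  Θ: [ 0  1  1]
Row reduction gives pivot columns X1,X2; rank = 2
Π count = n − r = 3 − 2 = 1

1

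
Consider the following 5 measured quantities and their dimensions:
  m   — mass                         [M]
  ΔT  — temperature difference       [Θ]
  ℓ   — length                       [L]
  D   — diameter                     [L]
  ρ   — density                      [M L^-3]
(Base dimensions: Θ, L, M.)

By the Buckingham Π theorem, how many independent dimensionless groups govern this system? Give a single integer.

2

Dimensional matrix (Θ×L×M by m×ΔT×ℓ×D×ρ):
  Θ: [ 0  1  0  0  0]
  L: [ 0  0  1  1 -3]
  M: [ 1  0  0  0  1]
Row reduction gives pivot columns m,ΔT,ℓ; rank = 3
5 vars − rank 3 = 2 Π groups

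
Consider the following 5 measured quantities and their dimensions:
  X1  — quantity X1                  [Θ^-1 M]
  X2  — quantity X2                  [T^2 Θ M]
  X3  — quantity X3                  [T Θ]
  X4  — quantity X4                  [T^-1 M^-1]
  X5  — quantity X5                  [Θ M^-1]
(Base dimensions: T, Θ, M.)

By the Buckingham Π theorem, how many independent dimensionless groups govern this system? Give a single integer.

3

Exponent matrix [T,Θ,M] × [X1,X2,X3,X4,X5]:
  T: [ 0  2  1 -1  0]
  Θ: [-1  1  1  0  1]
  M: [ 1  1  0 -1 -1]
Echelon form has 2 nonzero rows (pivots: X1,X2)
5 vars − rank 2 = 3 Π groups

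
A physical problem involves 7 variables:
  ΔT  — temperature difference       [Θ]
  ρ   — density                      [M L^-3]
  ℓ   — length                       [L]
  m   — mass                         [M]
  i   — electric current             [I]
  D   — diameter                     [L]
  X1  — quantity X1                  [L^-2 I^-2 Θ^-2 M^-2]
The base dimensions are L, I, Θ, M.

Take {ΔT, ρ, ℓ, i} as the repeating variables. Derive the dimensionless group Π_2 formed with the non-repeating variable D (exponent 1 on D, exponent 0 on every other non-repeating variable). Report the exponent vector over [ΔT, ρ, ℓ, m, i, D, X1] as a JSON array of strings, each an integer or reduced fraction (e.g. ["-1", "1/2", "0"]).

Dimensional matrix (L×I×Θ×M by ΔT×ρ×ℓ×m×i×D×X1):
  L: [ 0 -3  1  0  0  1 -2]
  I: [ 0  0  0  0  1  0 -2]
  Θ: [ 1  0  0  0  0  0 -2]
  M: [ 0  1  0  1  0  0 -2]
RREF → pivots at {ΔT,ρ,ℓ,i} ⇒ r = 4
Pivot set = {ΔT,ρ,ℓ,i}, free = {m,D,X1}
RREF:
  r0: [   1    0    0    0    0    0   -2]
  r1: [   0    1    0    1    0    0   -2]
  r2: [   0    0    1    3    0    1   -8]
  r3: [   0    0    0    0    1    0   -2]
Fix exponent of D at 1, m at 0, X1 at 0; solve each RREF row for its pivot's exponent:
  r0: exp(ΔT) + (0)·1 = 0 ⇒ exp(ΔT) = 0
  r1: exp(ρ) + (0)·1 = 0 ⇒ exp(ρ) = 0
  r2: exp(ℓ) + (1)·1 = 0 ⇒ exp(ℓ) = -1
  r3: exp(i) + (0)·1 = 0 ⇒ exp(i) = 0
Π_2 = ℓ^-1 · D

["0", "0", "-1", "0", "0", "1", "0"]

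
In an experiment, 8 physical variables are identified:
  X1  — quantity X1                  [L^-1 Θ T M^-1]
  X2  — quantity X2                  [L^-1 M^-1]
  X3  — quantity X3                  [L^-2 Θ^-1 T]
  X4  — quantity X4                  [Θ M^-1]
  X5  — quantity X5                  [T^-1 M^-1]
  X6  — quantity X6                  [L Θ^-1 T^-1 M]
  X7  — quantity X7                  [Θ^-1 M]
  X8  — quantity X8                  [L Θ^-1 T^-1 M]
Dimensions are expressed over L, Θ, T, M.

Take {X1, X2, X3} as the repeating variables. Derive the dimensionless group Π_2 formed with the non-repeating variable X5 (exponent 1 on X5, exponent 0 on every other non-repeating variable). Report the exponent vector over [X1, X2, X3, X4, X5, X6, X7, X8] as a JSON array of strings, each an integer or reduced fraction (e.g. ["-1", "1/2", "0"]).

["1/2", "-3/2", "1/2", "0", "1", "0", "0", "0"]

Write exponents as rows L,Θ,T,M / cols X1,X2,X3,X4,X5,X6,X7,X8:
  L: [-1 -1 -2  0  0  1  0  1]
  Θ: [ 1  0 -1  1  0 -1 -1 -1]
  T: [ 1  0  1  0 -1 -1  0 -1]
  M: [-1 -1  0 -1 -1  1  1  1]
RREF → pivots at {X1,X2,X3} ⇒ r = 3
Repeat: X1,X2,X3; free: X4,X5,X6,X7,X8
RREF:
  r0: [   1    0    0  1/2 -1/2   -1 -1/2   -1]
  r1: [   0    1    0  1/2  3/2    0 -1/2    0]
  r2: [   0    0    1 -1/2 -1/2    0  1/2    0]
  r3: [   0    0    0    0    0    0    0    0]
Fix exponent of X5 at 1, X4 at 0, X6 at 0, X7 at 0, X8 at 0; solve each RREF row for its pivot's exponent:
  r0: exp(X1) + (-1/2)·1 = 0 ⇒ exp(X1) = 1/2
  r1: exp(X2) + (3/2)·1 = 0 ⇒ exp(X2) = -3/2
  r2: exp(X3) + (-1/2)·1 = 0 ⇒ exp(X3) = 1/2
Π_2 = X1^(1/2) · X2^(-3/2) · X3^(1/2) · X5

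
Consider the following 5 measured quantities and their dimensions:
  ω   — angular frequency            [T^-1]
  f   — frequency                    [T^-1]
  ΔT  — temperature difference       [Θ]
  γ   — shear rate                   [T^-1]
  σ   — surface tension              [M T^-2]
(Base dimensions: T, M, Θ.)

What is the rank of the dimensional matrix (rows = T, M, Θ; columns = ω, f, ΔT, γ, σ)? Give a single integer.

Write exponents as rows T,M,Θ / cols ω,f,ΔT,γ,σ:
  T: [-1 -1  0 -1 -2]
  M: [ 0  0  0  0  1]
  Θ: [ 0  0  1  0  0]
Echelon form has 3 nonzero rows (pivots: ω,ΔT,σ)

3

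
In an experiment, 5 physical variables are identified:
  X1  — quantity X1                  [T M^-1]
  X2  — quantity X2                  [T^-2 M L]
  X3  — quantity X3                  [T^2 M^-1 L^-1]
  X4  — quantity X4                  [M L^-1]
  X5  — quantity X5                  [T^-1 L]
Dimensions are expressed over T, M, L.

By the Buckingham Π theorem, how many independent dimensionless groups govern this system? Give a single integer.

Write exponents as rows T,M,L / cols X1,X2,X3,X4,X5:
  T: [ 1 -2  2  0 -1]
  M: [-1  1 -1  1  0]
  L: [ 0  1 -1 -1  1]
Echelon form has 2 nonzero rows (pivots: X1,X2)
Π count = n − r = 5 − 2 = 3

3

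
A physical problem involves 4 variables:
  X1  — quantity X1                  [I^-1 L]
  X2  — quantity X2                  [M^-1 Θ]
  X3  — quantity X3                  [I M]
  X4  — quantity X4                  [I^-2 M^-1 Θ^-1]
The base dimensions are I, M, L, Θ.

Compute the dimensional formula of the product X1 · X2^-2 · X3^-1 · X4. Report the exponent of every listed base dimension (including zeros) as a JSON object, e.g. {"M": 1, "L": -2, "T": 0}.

{"I": -4, "M": 0, "L": 1, "Θ": -3}

Write exponents as rows I,M,L,Θ / cols X1,X2,X3,X4:
  I: [-1  0  1 -2]
  M: [ 0 -1  1 -1]
  L: [ 1  0  0  0]
  Θ: [ 0  1  0 -1]
  [I]: (1)·-1+(-2)·0+(-1)·1+(1)·-2 = -4
  [M]: (1)·0+(-2)·-1+(-1)·1+(1)·-1 = 0
  [L]: (1)·1+(-2)·0+(-1)·0+(1)·0 = 1
  [Θ]: (1)·0+(-2)·1+(-1)·0+(1)·-1 = -3
⇒ I^-4 L Θ^-3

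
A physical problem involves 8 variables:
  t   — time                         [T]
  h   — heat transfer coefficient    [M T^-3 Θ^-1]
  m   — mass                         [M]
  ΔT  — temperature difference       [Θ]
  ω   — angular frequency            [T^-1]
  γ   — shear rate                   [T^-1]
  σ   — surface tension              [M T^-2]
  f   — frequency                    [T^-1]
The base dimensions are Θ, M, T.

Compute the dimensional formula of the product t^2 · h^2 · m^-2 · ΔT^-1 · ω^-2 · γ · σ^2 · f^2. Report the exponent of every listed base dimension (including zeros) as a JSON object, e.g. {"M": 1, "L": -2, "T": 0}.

{"Θ": -3, "M": 2, "T": -9}

Exponent matrix [Θ,M,T] × [t,h,m,ΔT,ω,γ,σ,f]:
  Θ: [ 0 -1  0  1  0  0  0  0]
  M: [ 0  1  1  0  0  0  1  0]
  T: [ 1 -3  0  0 -1 -1 -2 -1]
  [Θ]: (2)·0+(2)·-1+(-2)·0+(-1)·1+(-2)·0+(1)·0+(2)·0+(2)·0 = -3
  [M]: (2)·0+(2)·1+(-2)·1+(-1)·0+(-2)·0+(1)·0+(2)·1+(2)·0 = 2
  [T]: (2)·1+(2)·-3+(-2)·0+(-1)·0+(-2)·-1+(1)·-1+(2)·-2+(2)·-1 = -9
⇒ Θ^-3 M^2 T^-9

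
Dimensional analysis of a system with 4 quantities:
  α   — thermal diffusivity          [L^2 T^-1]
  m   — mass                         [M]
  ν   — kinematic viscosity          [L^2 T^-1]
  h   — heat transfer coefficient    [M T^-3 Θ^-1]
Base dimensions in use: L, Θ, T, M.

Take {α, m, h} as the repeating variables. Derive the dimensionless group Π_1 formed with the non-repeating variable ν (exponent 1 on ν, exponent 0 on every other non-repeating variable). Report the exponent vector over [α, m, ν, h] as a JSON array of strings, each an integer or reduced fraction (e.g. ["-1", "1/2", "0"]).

["-1", "0", "1", "0"]

Dimensional matrix (L×Θ×T×M by α×m×ν×h):
  L: [ 2  0  2  0]
  Θ: [ 0  0  0 -1]
  T: [-1  0 -1 -3]
  M: [ 0  1  0  1]
RREF → pivots at {α,m,h} ⇒ r = 3
Repeat: α,m,h; free: ν
RREF:
  r0: [   1    0    1    0]
  r1: [   0    1    0    0]
  r2: [   0    0    0    1]
  r3: [   0    0    0    0]
Fix exponent of ν at 1; solve each RREF row for its pivot's exponent:
  r0: exp(α) + (1)·1 = 0 ⇒ exp(α) = -1
  r1: exp(m) + (0)·1 = 0 ⇒ exp(m) = 0
  r2: exp(h) + (0)·1 = 0 ⇒ exp(h) = 0
Π_1 = α^-1 · ν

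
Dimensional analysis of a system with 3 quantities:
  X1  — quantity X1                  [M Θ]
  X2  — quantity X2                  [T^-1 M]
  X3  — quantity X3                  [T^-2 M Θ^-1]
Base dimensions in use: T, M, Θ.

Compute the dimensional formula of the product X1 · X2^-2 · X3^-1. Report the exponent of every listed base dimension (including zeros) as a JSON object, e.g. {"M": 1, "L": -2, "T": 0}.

Dimensional matrix (T×M×Θ by X1×X2×X3):
  T: [ 0 -1 -2]
  M: [ 1  1  1]
  Θ: [ 1  0 -1]
  [T]: (1)·0+(-2)·-1+(-1)·-2 = 4
  [M]: (1)·1+(-2)·1+(-1)·1 = -2
  [Θ]: (1)·1+(-2)·0+(-1)·-1 = 2
⇒ T^4 M^-2 Θ^2

{"T": 4, "M": -2, "Θ": 2}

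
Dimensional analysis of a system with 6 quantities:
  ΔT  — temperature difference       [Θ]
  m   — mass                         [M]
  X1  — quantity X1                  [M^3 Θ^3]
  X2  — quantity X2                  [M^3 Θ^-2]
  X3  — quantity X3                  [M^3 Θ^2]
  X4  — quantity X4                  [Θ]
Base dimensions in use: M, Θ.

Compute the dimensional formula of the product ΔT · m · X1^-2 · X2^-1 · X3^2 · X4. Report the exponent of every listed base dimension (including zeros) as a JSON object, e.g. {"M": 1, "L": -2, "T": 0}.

Dimensional matrix (M×Θ by ΔT×m×X1×X2×X3×X4):
  M: [ 0  1  3  3  3  0]
  Θ: [ 1  0  3 -2  2  1]
  [M]: (1)·0+(1)·1+(-2)·3+(-1)·3+(2)·3+(1)·0 = -2
  [Θ]: (1)·1+(1)·0+(-2)·3+(-1)·-2+(2)·2+(1)·1 = 2
⇒ M^-2 Θ^2

{"M": -2, "Θ": 2}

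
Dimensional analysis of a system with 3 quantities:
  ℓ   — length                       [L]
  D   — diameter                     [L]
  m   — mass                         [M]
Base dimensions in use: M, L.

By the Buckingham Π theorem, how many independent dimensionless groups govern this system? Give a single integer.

1

Dimensional matrix (M×L by ℓ×D×m):
  M: [ 0  0  1]
  L: [ 1  1  0]
Row reduction gives pivot columns ℓ,m; rank = 2
Π count = n − r = 3 − 2 = 1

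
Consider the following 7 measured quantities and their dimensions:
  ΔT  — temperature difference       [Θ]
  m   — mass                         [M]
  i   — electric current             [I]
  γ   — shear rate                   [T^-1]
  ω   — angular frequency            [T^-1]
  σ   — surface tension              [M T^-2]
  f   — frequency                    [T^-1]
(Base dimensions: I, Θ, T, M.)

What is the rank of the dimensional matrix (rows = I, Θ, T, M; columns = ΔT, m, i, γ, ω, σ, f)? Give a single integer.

4

Dimensional matrix (I×Θ×T×M by ΔT×m×i×γ×ω×σ×f):
  I: [ 0  0  1  0  0  0  0]
  Θ: [ 1  0  0  0  0  0  0]
  T: [ 0  0  0 -1 -1 -2 -1]
  M: [ 0  1  0  0  0  1  0]
Echelon form has 4 nonzero rows (pivots: ΔT,m,i,γ)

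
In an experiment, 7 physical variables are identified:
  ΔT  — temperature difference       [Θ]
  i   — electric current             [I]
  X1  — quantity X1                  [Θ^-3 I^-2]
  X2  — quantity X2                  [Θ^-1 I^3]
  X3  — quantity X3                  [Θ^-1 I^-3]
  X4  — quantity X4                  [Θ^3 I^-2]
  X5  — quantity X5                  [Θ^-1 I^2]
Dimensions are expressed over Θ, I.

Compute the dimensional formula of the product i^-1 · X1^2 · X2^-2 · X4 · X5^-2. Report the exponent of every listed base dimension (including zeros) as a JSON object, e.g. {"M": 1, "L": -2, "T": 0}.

Dimensional matrix (Θ×I by ΔT×i×X1×X2×X3×X4×X5):
  Θ: [ 1  0 -3 -1 -1  3 -1]
  I: [ 0  1 -2  3 -3 -2  2]
  [Θ]: (-1)·0+(2)·-3+(-2)·-1+(1)·3+(-2)·-1 = 1
  [I]: (-1)·1+(2)·-2+(-2)·3+(1)·-2+(-2)·2 = -17
⇒ Θ I^-17

{"Θ": 1, "I": -17}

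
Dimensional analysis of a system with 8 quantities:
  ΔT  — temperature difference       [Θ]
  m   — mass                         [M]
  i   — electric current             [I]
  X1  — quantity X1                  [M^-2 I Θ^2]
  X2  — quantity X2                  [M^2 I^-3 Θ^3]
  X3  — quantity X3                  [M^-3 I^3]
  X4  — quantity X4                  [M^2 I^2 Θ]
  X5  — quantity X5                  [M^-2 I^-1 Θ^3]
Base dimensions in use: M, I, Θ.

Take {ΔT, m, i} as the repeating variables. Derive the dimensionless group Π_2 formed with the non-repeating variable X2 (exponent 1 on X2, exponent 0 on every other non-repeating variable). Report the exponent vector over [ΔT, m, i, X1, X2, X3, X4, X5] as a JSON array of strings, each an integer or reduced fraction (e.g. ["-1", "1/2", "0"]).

["-3", "-2", "3", "0", "1", "0", "0", "0"]

Exponent matrix [M,I,Θ] × [ΔT,m,i,X1,X2,X3,X4,X5]:
  M: [ 0  1  0 -2  2 -3  2 -2]
  I: [ 0  0  1  1 -3  3  2 -1]
  Θ: [ 1  0  0  2  3  0  1  3]
RREF → pivots at {ΔT,m,i} ⇒ r = 3
Repeat: ΔT,m,i; free: X1,X2,X3,X4,X5
RREF:
  r0: [   1    0    0    2    3    0    1    3]
  r1: [   0    1    0   -2    2   -3    2   -2]
  r2: [   0    0    1    1   -3    3    2   -1]
Fix exponent of X2 at 1, X1 at 0, X3 at 0, X4 at 0, X5 at 0; solve each RREF row for its pivot's exponent:
  r0: exp(ΔT) + (3)·1 = 0 ⇒ exp(ΔT) = -3
  r1: exp(m) + (2)·1 = 0 ⇒ exp(m) = -2
  r2: exp(i) + (-3)·1 = 0 ⇒ exp(i) = 3
Π_2 = ΔT^-3 · m^-2 · i^3 · X2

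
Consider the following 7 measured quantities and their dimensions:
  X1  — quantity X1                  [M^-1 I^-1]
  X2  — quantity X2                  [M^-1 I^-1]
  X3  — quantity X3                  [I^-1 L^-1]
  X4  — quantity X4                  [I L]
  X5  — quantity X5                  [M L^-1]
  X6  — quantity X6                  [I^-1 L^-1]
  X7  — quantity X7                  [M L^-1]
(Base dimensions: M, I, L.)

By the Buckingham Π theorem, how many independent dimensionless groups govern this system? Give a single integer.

5

Write exponents as rows M,I,L / cols X1,X2,X3,X4,X5,X6,X7:
  M: [-1 -1  0  0  1  0  1]
  I: [-1 -1 -1  1  0 -1  0]
  L: [ 0  0 -1  1 -1 -1 -1]
Row reduction gives pivot columns X1,X3; rank = 2
Π count = n − r = 7 − 2 = 5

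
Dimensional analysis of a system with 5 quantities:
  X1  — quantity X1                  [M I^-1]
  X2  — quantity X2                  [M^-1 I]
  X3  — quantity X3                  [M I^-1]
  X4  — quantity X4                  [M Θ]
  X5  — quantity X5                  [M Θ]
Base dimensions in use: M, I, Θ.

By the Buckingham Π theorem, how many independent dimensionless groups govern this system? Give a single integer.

Write exponents as rows M,I,Θ / cols X1,X2,X3,X4,X5:
  M: [ 1 -1  1  1  1]
  I: [-1  1 -1  0  0]
  Θ: [ 0  0  0  1  1]
Echelon form has 2 nonzero rows (pivots: X1,X4)
Π count = n − r = 5 − 2 = 3

3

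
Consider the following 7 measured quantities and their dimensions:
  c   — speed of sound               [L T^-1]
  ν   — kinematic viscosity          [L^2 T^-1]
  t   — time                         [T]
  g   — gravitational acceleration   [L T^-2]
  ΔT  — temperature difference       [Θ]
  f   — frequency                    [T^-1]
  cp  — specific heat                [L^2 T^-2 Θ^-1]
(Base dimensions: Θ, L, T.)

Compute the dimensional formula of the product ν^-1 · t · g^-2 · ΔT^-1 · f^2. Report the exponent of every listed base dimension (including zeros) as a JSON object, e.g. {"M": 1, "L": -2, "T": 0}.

{"Θ": -1, "L": -4, "T": 4}

Dimensional matrix (Θ×L×T by c×ν×t×g×ΔT×f×cp):
  Θ: [ 0  0  0  0  1  0 -1]
  L: [ 1  2  0  1  0  0  2]
  T: [-1 -1  1 -2  0 -1 -2]
  [Θ]: (-1)·0+(1)·0+(-2)·0+(-1)·1+(2)·0 = -1
  [L]: (-1)·2+(1)·0+(-2)·1+(-1)·0+(2)·0 = -4
  [T]: (-1)·-1+(1)·1+(-2)·-2+(-1)·0+(2)·-1 = 4
⇒ Θ^-1 L^-4 T^4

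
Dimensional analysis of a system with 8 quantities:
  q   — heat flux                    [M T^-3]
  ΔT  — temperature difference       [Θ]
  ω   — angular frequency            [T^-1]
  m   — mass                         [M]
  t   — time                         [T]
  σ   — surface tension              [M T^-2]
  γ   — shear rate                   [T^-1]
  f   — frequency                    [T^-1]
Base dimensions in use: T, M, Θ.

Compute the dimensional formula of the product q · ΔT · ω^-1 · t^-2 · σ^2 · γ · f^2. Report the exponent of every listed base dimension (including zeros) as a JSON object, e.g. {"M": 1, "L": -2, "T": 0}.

{"T": -11, "M": 3, "Θ": 1}

Exponent matrix [T,M,Θ] × [q,ΔT,ω,m,t,σ,γ,f]:
  T: [-3  0 -1  0  1 -2 -1 -1]
  M: [ 1  0  0  1  0  1  0  0]
  Θ: [ 0  1  0  0  0  0  0  0]
  [T]: (1)·-3+(1)·0+(-1)·-1+(-2)·1+(2)·-2+(1)·-1+(2)·-1 = -11
  [M]: (1)·1+(1)·0+(-1)·0+(-2)·0+(2)·1+(1)·0+(2)·0 = 3
  [Θ]: (1)·0+(1)·1+(-1)·0+(-2)·0+(2)·0+(1)·0+(2)·0 = 1
⇒ T^-11 M^3 Θ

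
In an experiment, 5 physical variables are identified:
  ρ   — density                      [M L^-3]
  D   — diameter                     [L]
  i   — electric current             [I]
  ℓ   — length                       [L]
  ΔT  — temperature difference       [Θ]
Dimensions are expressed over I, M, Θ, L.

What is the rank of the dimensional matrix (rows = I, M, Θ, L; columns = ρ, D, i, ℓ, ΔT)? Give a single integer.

4

Exponent matrix [I,M,Θ,L] × [ρ,D,i,ℓ,ΔT]:
  I: [ 0  0  1  0  0]
  M: [ 1  0  0  0  0]
  Θ: [ 0  0  0  0  1]
  L: [-3  1  0  1  0]
Row reduction gives pivot columns ρ,D,i,ΔT; rank = 4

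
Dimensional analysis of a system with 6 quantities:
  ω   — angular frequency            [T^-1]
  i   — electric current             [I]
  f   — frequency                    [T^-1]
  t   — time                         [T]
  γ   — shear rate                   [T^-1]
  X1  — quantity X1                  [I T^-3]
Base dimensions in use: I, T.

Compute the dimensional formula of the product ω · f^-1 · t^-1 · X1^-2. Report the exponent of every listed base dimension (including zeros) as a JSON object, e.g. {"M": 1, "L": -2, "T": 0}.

{"I": -2, "T": 5}

Dimensional matrix (I×T by ω×i×f×t×γ×X1):
  I: [ 0  1  0  0  0  1]
  T: [-1  0 -1  1 -1 -3]
  [I]: (1)·0+(-1)·0+(-1)·0+(-2)·1 = -2
  [T]: (1)·-1+(-1)·-1+(-1)·1+(-2)·-3 = 5
⇒ I^-2 T^5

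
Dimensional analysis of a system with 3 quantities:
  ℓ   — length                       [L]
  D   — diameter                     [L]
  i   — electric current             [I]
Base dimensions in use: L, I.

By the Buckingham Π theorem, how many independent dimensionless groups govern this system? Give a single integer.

1

Dimensional matrix (L×I by ℓ×D×i):
  L: [ 1  1  0]
  I: [ 0  0  1]
RREF → pivots at {ℓ,i} ⇒ r = 2
Π count = n − r = 3 − 2 = 1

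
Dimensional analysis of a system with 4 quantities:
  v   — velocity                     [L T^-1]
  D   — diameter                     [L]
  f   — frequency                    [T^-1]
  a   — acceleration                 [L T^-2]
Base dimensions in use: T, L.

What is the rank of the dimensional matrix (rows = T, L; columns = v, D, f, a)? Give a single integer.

Dimensional matrix (T×L by v×D×f×a):
  T: [-1  0 -1 -2]
  L: [ 1  1  0  1]
Row reduction gives pivot columns v,D; rank = 2

2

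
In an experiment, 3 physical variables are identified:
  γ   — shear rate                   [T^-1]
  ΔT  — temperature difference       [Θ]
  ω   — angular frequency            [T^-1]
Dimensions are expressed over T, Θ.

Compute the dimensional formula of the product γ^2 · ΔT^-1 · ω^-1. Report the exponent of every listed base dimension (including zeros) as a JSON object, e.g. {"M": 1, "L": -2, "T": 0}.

Write exponents as rows T,Θ / cols γ,ΔT,ω:
  T: [-1  0 -1]
  Θ: [ 0  1  0]
  [T]: (2)·-1+(-1)·0+(-1)·-1 = -1
  [Θ]: (2)·0+(-1)·1+(-1)·0 = -1
⇒ T^-1 Θ^-1

{"T": -1, "Θ": -1}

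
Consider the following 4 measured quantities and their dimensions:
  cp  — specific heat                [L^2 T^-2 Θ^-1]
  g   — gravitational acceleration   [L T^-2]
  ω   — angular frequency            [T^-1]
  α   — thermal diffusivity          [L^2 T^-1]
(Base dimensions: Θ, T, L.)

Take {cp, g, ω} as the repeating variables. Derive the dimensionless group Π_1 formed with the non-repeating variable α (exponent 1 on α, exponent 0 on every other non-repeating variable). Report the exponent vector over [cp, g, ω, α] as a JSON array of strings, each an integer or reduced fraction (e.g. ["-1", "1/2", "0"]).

["0", "-2", "3", "1"]

Exponent matrix [Θ,T,L] × [cp,g,ω,α]:
  Θ: [-1  0  0  0]
  T: [-2 -2 -1 -1]
  L: [ 2  1  0  2]
Row reduction gives pivot columns cp,g,ω; rank = 3
Repeat: cp,g,ω; free: α
RREF:
  r0: [   1    0    0    0]
  r1: [   0    1    0    2]
  r2: [   0    0    1   -3]
Fix exponent of α at 1; solve each RREF row for its pivot's exponent:
  r0: exp(cp) + (0)·1 = 0 ⇒ exp(cp) = 0
  r1: exp(g) + (2)·1 = 0 ⇒ exp(g) = -2
  r2: exp(ω) + (-3)·1 = 0 ⇒ exp(ω) = 3
Π_1 = g^-2 · ω^3 · α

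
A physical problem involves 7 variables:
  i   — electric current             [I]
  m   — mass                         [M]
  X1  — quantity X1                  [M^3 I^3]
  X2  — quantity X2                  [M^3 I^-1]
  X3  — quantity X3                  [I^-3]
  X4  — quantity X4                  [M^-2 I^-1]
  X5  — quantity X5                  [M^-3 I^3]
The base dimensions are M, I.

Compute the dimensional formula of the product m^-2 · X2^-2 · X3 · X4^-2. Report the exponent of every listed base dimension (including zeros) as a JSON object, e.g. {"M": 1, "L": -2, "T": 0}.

{"M": -4, "I": 1}

Dimensional matrix (M×I by i×m×X1×X2×X3×X4×X5):
  M: [ 0  1  3  3  0 -2 -3]
  I: [ 1  0  3 -1 -3 -1  3]
  [M]: (-2)·1+(-2)·3+(1)·0+(-2)·-2 = -4
  [I]: (-2)·0+(-2)·-1+(1)·-3+(-2)·-1 = 1
⇒ M^-4 I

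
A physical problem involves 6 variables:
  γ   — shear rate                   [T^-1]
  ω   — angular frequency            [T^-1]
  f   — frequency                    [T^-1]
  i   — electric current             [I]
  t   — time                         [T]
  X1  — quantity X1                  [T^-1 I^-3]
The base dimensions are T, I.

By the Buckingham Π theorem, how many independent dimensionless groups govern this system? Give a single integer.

Write exponents as rows T,I / cols γ,ω,f,i,t,X1:
  T: [-1 -1 -1  0  1 -1]
  I: [ 0  0  0  1  0 -3]
Echelon form has 2 nonzero rows (pivots: γ,i)
n=6, r=2 ⇒ 4 dimensionless groups

4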